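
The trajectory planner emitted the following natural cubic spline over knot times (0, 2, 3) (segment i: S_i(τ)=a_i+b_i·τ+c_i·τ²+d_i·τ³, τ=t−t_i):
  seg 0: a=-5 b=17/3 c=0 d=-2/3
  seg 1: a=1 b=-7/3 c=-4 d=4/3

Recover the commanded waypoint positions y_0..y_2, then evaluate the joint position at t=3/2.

y_0=-5 y_1=1 y_2=-4
S(3/2) = 5/4

y_0 = S_0(0) = a_0 = -5
y_1 = S_1(0) = a_1 = 1
y_2 = S_1(1) = -4
t_q=3/2 is in segment 0 (τ=3/2); S_0(τ)=5/4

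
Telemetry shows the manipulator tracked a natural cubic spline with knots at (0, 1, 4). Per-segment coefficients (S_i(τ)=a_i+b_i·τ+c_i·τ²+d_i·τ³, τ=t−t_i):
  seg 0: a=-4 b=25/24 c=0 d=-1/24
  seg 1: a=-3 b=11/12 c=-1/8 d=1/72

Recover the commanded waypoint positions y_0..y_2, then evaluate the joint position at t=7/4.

y_0 = S_0(0) = a_0 = -4
y_1 = S_1(0) = a_1 = -3
y_2 = S_1(3) = -1
t_q=7/4 is in segment 1 (τ=3/4); S_1(τ)=-1217/512

y_0=-4 y_1=-3 y_2=-1
S(7/4) = -1217/512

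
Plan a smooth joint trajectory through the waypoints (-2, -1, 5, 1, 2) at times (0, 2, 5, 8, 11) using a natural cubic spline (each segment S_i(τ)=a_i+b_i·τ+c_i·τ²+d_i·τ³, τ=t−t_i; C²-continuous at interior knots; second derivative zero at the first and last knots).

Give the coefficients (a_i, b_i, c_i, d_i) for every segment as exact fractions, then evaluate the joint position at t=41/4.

Δ: Δ0=1/2, Δ1=2, Δ2=-4/3, Δ3=1/3
row 1: diag=10, rhs=9; c'=3/10, d'=9/10
row 2: denom=12−3·3/10=111/10; d'=(-20−3·9/10)/(111/10)=-227/111
row 3: denom=12−3·10/37=414/37; d'=(10−3·-227/111)/(414/37)=199/138
back: M3=199/138
back: M2=-227/111−10/37·199/138=-56/23
back: M1=9/10−3/10·-56/23=75/46
M: M0=0, M1=75/46, M2=-56/23, M3=199/138, M4=0
seg 0: a=-2, c=M0/2=0, d=(M1−M0)/(6·2)=25/184, b=Δ0−h0·(2M0+M1)/6=-1/23
seg 1: a=-1, c=M1/2=75/92, d=(M2−M1)/(6·3)=-187/828, b=Δ1−h1·(2M1+M2)/6=73/46
seg 2: a=5, c=M2/2=-28/23, d=(M3−M2)/(6·3)=535/2484, b=Δ2−h2·(2M2+M3)/6=35/92
seg 3: a=1, c=M3/2=199/276, d=(M4−M3)/(6·3)=-199/2484, b=Δ3−h3·(2M3+M4)/6=-51/46
t_q=41/4 → seg 3, τ=9/4; S=1+-51/46·τ+199/276·τ²+-199/2484·τ³=7319/5888

  seg 0: a=-2 b=-1/23 c=0 d=25/184
  seg 1: a=-1 b=73/46 c=75/92 d=-187/828
  seg 2: a=5 b=35/92 c=-28/23 d=535/2484
  seg 3: a=1 b=-51/46 c=199/276 d=-199/2484
S(41/4) = 7319/5888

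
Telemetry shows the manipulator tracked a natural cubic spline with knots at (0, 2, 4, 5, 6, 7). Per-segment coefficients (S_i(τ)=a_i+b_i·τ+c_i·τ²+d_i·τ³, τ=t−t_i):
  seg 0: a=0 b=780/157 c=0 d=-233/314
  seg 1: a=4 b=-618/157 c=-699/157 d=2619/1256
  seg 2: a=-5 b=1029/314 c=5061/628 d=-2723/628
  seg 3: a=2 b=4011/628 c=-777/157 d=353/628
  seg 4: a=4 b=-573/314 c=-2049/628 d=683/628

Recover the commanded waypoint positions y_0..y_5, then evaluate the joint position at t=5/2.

y_0=0 y_1=4 y_2=-5 y_3=2 y_4=4 y_5=0
S(5/2) = 11851/10048

y_0 = S_0(0) = a_0 = 0
y_1 = S_1(0) = a_1 = 4
y_2 = S_2(0) = a_2 = -5
y_3 = S_3(0) = a_3 = 2
y_4 = S_4(0) = a_4 = 4
y_5 = S_4(1) = 0
t_q=5/2 is in segment 1 (τ=1/2); S_1(τ)=11851/10048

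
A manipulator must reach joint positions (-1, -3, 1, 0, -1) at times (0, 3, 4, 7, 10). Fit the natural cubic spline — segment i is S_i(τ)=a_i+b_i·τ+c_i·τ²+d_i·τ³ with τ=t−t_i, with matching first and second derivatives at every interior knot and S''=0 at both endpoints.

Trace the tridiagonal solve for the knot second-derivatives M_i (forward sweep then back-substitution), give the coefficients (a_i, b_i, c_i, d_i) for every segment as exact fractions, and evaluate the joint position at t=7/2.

Δ: Δ0=-2/3, Δ1=4, Δ2=-1/3, Δ3=-1/3
row 1: diag=8, rhs=28; c'=1/8, d'=7/2
row 2: denom=8−1·1/8=63/8; d'=(-26−1·7/2)/(63/8)=-236/63
row 3: denom=12−3·8/21=76/7; d'=(0−3·-236/63)/(76/7)=59/57
back: M3=59/57
back: M2=-236/63−8/21·59/57=-236/57
back: M1=7/2−1/8·-236/57=229/57
M: M0=0, M1=229/57, M2=-236/57, M3=59/57, M4=0
seg 0: a=-1, c=M0/2=0, d=(M1−M0)/(6·3)=229/1026, b=Δ0−h0·(2M0+M1)/6=-305/114
seg 1: a=-3, c=M1/2=229/114, d=(M2−M1)/(6·1)=-155/114, b=Δ1−h1·(2M1+M2)/6=191/57
seg 2: a=1, c=M2/2=-118/57, d=(M3−M2)/(6·3)=295/1026, b=Δ2−h2·(2M2+M3)/6=125/38
seg 3: a=0, c=M3/2=59/114, d=(M4−M3)/(6·3)=-59/1026, b=Δ3−h3·(2M3+M4)/6=-26/19
t_q=7/2 → seg 1, τ=1/2; S=-3+191/57·τ+229/114·τ²+-155/114·τ³=-905/912

  seg 0: a=-1 b=-305/114 c=0 d=229/1026
  seg 1: a=-3 b=191/57 c=229/114 d=-155/114
  seg 2: a=1 b=125/38 c=-118/57 d=295/1026
  seg 3: a=0 b=-26/19 c=59/114 d=-59/1026
S(7/2) = -905/912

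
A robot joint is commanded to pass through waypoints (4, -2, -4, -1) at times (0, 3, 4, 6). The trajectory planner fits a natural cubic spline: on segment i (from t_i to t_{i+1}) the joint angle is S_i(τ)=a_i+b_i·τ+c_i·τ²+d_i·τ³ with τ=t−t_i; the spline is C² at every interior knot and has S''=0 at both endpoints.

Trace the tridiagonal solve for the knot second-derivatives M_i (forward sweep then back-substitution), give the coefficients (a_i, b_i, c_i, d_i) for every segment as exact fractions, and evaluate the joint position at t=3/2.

  seg 0: a=4 b=-167/94 c=0 d=-7/282
  seg 1: a=-2 b=-115/47 c=-21/94 d=63/94
  seg 2: a=-4 b=-83/94 c=84/47 d=-14/47
S(3/2) = 941/752

Δ: Δ0=-2, Δ1=-2, Δ2=3/2
row 1: diag=8, rhs=0; c'=1/8, d'=0
row 2: denom=6−1·1/8=47/8; d'=(21−1·0)/(47/8)=168/47
back: M2=168/47
back: M1=0−1/8·168/47=-21/47
M: M0=0, M1=-21/47, M2=168/47, M3=0
seg 0: a=4, c=M0/2=0, d=(M1−M0)/(6·3)=-7/282, b=Δ0−h0·(2M0+M1)/6=-167/94
seg 1: a=-2, c=M1/2=-21/94, d=(M2−M1)/(6·1)=63/94, b=Δ1−h1·(2M1+M2)/6=-115/47
seg 2: a=-4, c=M2/2=84/47, d=(M3−M2)/(6·2)=-14/47, b=Δ2−h2·(2M2+M3)/6=-83/94
t_q=3/2 → seg 0, τ=3/2; S=4+-167/94·τ+0·τ²+-7/282·τ³=941/752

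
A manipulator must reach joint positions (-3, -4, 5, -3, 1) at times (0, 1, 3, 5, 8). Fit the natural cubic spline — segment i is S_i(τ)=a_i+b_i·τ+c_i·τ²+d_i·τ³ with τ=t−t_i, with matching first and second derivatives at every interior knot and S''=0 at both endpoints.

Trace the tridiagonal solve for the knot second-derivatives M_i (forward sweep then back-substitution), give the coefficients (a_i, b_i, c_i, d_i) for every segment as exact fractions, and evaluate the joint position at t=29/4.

  seg 0: a=-3 b=-769/312 c=0 d=457/312
  seg 1: a=-4 b=301/156 c=457/104 d=-485/312
  seg 2: a=5 b=133/156 c=-513/104 d=391/312
  seg 3: a=-3 b=-599/156 c=269/104 d=-269/936
S(29/4) = -12105/6656

Δ: Δ0=-1, Δ1=9/2, Δ2=-4, Δ3=4/3
row 1: diag=6, rhs=33; c'=1/3, d'=11/2
row 2: denom=8−2·1/3=22/3; d'=(-51−2·11/2)/(22/3)=-93/11
row 3: denom=10−2·3/11=104/11; d'=(32−2·-93/11)/(104/11)=269/52
back: M3=269/52
back: M2=-93/11−3/11·269/52=-513/52
back: M1=11/2−1/3·-513/52=457/52
M: M0=0, M1=457/52, M2=-513/52, M3=269/52, M4=0
seg 0: a=-3, c=M0/2=0, d=(M1−M0)/(6·1)=457/312, b=Δ0−h0·(2M0+M1)/6=-769/312
seg 1: a=-4, c=M1/2=457/104, d=(M2−M1)/(6·2)=-485/312, b=Δ1−h1·(2M1+M2)/6=301/156
seg 2: a=5, c=M2/2=-513/104, d=(M3−M2)/(6·2)=391/312, b=Δ2−h2·(2M2+M3)/6=133/156
seg 3: a=-3, c=M3/2=269/104, d=(M4−M3)/(6·3)=-269/936, b=Δ3−h3·(2M3+M4)/6=-599/156
t_q=29/4 → seg 3, τ=9/4; S=-3+-599/156·τ+269/104·τ²+-269/936·τ³=-12105/6656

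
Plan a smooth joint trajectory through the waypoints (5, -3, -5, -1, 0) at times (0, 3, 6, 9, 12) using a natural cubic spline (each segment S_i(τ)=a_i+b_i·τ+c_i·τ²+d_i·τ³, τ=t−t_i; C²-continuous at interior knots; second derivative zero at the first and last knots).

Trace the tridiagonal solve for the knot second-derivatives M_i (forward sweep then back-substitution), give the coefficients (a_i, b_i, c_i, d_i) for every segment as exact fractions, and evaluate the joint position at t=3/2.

  seg 0: a=5 b=-73/24 c=0 d=1/24
  seg 1: a=-3 b=-23/12 c=3/8 d=1/72
  seg 2: a=-5 b=17/24 c=1/2 d=-7/72
  seg 3: a=-1 b=13/12 c=-3/8 d=1/24
S(3/2) = 37/64

Δ: Δ0=-8/3, Δ1=-2/3, Δ2=4/3, Δ3=1/3
row 1: diag=12, rhs=12; c'=1/4, d'=1
row 2: denom=12−3·1/4=45/4; d'=(12−3·1)/(45/4)=4/5
row 3: denom=12−3·4/15=56/5; d'=(-6−3·4/5)/(56/5)=-3/4
back: M3=-3/4
back: M2=4/5−4/15·-3/4=1
back: M1=1−1/4·1=3/4
M: M0=0, M1=3/4, M2=1, M3=-3/4, M4=0
seg 0: a=5, c=M0/2=0, d=(M1−M0)/(6·3)=1/24, b=Δ0−h0·(2M0+M1)/6=-73/24
seg 1: a=-3, c=M1/2=3/8, d=(M2−M1)/(6·3)=1/72, b=Δ1−h1·(2M1+M2)/6=-23/12
seg 2: a=-5, c=M2/2=1/2, d=(M3−M2)/(6·3)=-7/72, b=Δ2−h2·(2M2+M3)/6=17/24
seg 3: a=-1, c=M3/2=-3/8, d=(M4−M3)/(6·3)=1/24, b=Δ3−h3·(2M3+M4)/6=13/12
t_q=3/2 → seg 0, τ=3/2; S=5+-73/24·τ+0·τ²+1/24·τ³=37/64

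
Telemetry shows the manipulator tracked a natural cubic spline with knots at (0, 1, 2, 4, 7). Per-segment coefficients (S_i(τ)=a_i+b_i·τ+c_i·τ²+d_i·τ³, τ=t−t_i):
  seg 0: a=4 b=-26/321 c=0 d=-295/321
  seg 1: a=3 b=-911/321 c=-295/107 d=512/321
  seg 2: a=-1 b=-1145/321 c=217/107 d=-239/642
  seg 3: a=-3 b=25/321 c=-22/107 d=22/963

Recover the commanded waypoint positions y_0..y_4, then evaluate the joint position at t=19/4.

y_0=4 y_1=3 y_2=-1 y_3=-3 y_4=-4
S(19/4) = -10435/3424

y_0 = S_0(0) = a_0 = 4
y_1 = S_1(0) = a_1 = 3
y_2 = S_2(0) = a_2 = -1
y_3 = S_3(0) = a_3 = -3
y_4 = S_3(3) = -4
t_q=19/4 is in segment 3 (τ=3/4); S_3(τ)=-10435/3424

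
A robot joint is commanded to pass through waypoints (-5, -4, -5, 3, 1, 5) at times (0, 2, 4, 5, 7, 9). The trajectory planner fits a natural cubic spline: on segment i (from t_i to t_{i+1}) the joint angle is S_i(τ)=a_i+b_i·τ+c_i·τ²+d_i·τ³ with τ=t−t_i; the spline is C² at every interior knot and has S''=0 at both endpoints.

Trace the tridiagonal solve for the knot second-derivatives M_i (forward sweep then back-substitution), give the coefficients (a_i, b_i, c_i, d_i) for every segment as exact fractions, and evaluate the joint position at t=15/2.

Δ: Δ0=1/2, Δ1=-1/2, Δ2=8, Δ3=-1, Δ4=2
row 1: diag=8, rhs=-6; c'=1/4, d'=-3/4
row 2: denom=6−2·1/4=11/2; d'=(51−2·-3/4)/(11/2)=105/11
row 3: denom=6−1·2/11=64/11; d'=(-54−1·105/11)/(64/11)=-699/64
row 4: denom=8−2·11/32=117/16; d'=(18−2·-699/64)/(117/16)=425/78
back: M4=425/78
back: M3=-699/64−11/32·425/78=-499/39
back: M2=105/11−2/11·-499/39=463/39
back: M1=-3/4−1/4·463/39=-145/39
M: M0=0, M1=-145/39, M2=463/39, M3=-499/39, M4=425/78, M5=0
seg 0: a=-5, c=M0/2=0, d=(M1−M0)/(6·2)=-145/468, b=Δ0−h0·(2M0+M1)/6=407/234
seg 1: a=-4, c=M1/2=-145/78, d=(M2−M1)/(6·2)=152/117, b=Δ1−h1·(2M1+M2)/6=-463/234
seg 2: a=-5, c=M2/2=463/78, d=(M3−M2)/(6·1)=-37/9, b=Δ2−h2·(2M2+M3)/6=1445/234
seg 3: a=3, c=M3/2=-499/78, d=(M4−M3)/(6·2)=1423/936, b=Δ3−h3·(2M3+M4)/6=1337/234
seg 4: a=1, c=M4/2=425/156, d=(M5−M4)/(6·2)=-425/936, b=Δ4−h4·(2M4+M5)/6=-191/117
t_q=15/2 → seg 4, τ=1/2; S=1+-191/117·τ+425/156·τ²+-425/936·τ³=2017/2496

  seg 0: a=-5 b=407/234 c=0 d=-145/468
  seg 1: a=-4 b=-463/234 c=-145/78 d=152/117
  seg 2: a=-5 b=1445/234 c=463/78 d=-37/9
  seg 3: a=3 b=1337/234 c=-499/78 d=1423/936
  seg 4: a=1 b=-191/117 c=425/156 d=-425/936
S(15/2) = 2017/2496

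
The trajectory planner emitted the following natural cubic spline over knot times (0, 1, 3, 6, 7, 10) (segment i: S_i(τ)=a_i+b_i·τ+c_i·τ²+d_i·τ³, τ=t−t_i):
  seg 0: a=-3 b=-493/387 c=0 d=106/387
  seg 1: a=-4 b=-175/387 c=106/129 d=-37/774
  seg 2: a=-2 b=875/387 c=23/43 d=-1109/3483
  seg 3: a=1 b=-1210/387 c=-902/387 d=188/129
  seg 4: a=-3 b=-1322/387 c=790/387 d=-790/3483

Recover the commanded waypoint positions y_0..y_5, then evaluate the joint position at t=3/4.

y_0=-3 y_1=-4 y_2=-2 y_3=1 y_4=-3 y_5=-1
S(3/4) = -15851/4128

y_0 = S_0(0) = a_0 = -3
y_1 = S_1(0) = a_1 = -4
y_2 = S_2(0) = a_2 = -2
y_3 = S_3(0) = a_3 = 1
y_4 = S_4(0) = a_4 = -3
y_5 = S_4(3) = -1
t_q=3/4 is in segment 0 (τ=3/4); S_0(τ)=-15851/4128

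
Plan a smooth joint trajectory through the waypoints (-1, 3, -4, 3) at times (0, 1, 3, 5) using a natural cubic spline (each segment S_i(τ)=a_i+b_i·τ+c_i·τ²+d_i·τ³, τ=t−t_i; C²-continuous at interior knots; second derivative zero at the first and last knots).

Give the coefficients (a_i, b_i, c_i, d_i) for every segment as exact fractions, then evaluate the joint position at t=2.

Δ: Δ0=4, Δ1=-7/2, Δ2=7/2
row 1: diag=6, rhs=-45; c'=1/3, d'=-15/2
row 2: denom=8−2·1/3=22/3; d'=(42−2·-15/2)/(22/3)=171/22
back: M2=171/22
back: M1=-15/2−1/3·171/22=-111/11
M: M0=0, M1=-111/11, M2=171/22, M3=0
seg 0: a=-1, c=M0/2=0, d=(M1−M0)/(6·1)=-37/22, b=Δ0−h0·(2M0+M1)/6=125/22
seg 1: a=3, c=M1/2=-111/22, d=(M2−M1)/(6·2)=131/88, b=Δ1−h1·(2M1+M2)/6=7/11
seg 2: a=-4, c=M2/2=171/44, d=(M3−M2)/(6·2)=-57/88, b=Δ2−h2·(2M2+M3)/6=-37/22
t_q=2 → seg 1, τ=1; S=3+7/11·τ+-111/22·τ²+131/88·τ³=7/88

  seg 0: a=-1 b=125/22 c=0 d=-37/22
  seg 1: a=3 b=7/11 c=-111/22 d=131/88
  seg 2: a=-4 b=-37/22 c=171/44 d=-57/88
S(2) = 7/88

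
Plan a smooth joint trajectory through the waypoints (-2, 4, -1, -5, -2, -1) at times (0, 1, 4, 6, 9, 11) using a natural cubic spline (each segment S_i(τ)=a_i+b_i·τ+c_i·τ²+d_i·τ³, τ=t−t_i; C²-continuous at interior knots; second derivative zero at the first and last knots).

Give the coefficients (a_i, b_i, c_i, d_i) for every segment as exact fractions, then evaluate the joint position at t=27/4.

  seg 0: a=-2 b=14412/2047 c=0 d=-2130/2047
  seg 1: a=4 b=8022/2047 c=-6390/2047 d=23209/55269
  seg 2: a=-1 b=-7109/2047 c=4039/6141 d=967/24564
  seg 3: a=-5 b=-2270/6141 c=10979/12282 d=-16115/110538
  seg 4: a=-2 b=12989/12282 c=-856/2047 d=428/6141
S(27/4) = -1267087/262016

Δ: Δ0=6, Δ1=-5/3, Δ2=-2, Δ3=1, Δ4=1/2
row 1: diag=8, rhs=-46; c'=3/8, d'=-23/4
row 2: denom=10−3·3/8=71/8; d'=(-2−3·-23/4)/(71/8)=122/71
row 3: denom=10−2·16/71=678/71; d'=(18−2·122/71)/(678/71)=517/339
row 4: denom=10−3·71/226=2047/226; d'=(-3−3·517/339)/(2047/226)=-1712/2047
back: M4=-1712/2047
back: M3=517/339−71/226·-1712/2047=10979/6141
back: M2=122/71−16/71·10979/6141=8078/6141
back: M1=-23/4−3/8·8078/6141=-12780/2047
M: M0=0, M1=-12780/2047, M2=8078/6141, M3=10979/6141, M4=-1712/2047, M5=0
seg 0: a=-2, c=M0/2=0, d=(M1−M0)/(6·1)=-2130/2047, b=Δ0−h0·(2M0+M1)/6=14412/2047
seg 1: a=4, c=M1/2=-6390/2047, d=(M2−M1)/(6·3)=23209/55269, b=Δ1−h1·(2M1+M2)/6=8022/2047
seg 2: a=-1, c=M2/2=4039/6141, d=(M3−M2)/(6·2)=967/24564, b=Δ2−h2·(2M2+M3)/6=-7109/2047
seg 3: a=-5, c=M3/2=10979/12282, d=(M4−M3)/(6·3)=-16115/110538, b=Δ3−h3·(2M3+M4)/6=-2270/6141
seg 4: a=-2, c=M4/2=-856/2047, d=(M5−M4)/(6·2)=428/6141, b=Δ4−h4·(2M4+M5)/6=12989/12282
t_q=27/4 → seg 3, τ=3/4; S=-5+-2270/6141·τ+10979/12282·τ²+-16115/110538·τ³=-1267087/262016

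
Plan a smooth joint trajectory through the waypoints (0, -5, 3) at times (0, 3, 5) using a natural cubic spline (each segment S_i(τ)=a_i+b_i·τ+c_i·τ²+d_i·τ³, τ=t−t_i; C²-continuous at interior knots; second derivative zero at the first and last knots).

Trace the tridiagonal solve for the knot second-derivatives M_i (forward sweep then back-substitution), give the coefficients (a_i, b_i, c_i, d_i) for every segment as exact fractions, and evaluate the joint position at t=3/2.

Δ: Δ0=-5/3, Δ1=4
row 1: diag=10, rhs=34; c'=1/5, d'=17/5
back: M1=17/5
M: M0=0, M1=17/5, M2=0
seg 0: a=0, c=M0/2=0, d=(M1−M0)/(6·3)=17/90, b=Δ0−h0·(2M0+M1)/6=-101/30
seg 1: a=-5, c=M1/2=17/10, d=(M2−M1)/(6·2)=-17/60, b=Δ1−h1·(2M1+M2)/6=26/15
t_q=3/2 → seg 0, τ=3/2; S=0+-101/30·τ+0·τ²+17/90·τ³=-353/80

  seg 0: a=0 b=-101/30 c=0 d=17/90
  seg 1: a=-5 b=26/15 c=17/10 d=-17/60
S(3/2) = -353/80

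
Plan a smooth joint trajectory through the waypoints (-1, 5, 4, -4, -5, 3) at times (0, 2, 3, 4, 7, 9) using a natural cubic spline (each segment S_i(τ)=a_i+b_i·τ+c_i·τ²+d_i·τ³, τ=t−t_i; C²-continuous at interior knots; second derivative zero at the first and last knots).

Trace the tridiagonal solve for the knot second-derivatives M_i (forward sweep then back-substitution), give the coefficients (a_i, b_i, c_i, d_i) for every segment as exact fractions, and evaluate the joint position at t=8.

  seg 0: a=-1 b=1579/429 c=0 d=-73/429
  seg 1: a=5 b=703/429 c=-146/143 d=-694/429
  seg 2: a=4 b=-205/39 c=-840/143 d=1343/429
  seg 3: a=-4 b=-3266/429 c=503/143 d=-4/11
  seg 4: a=-5 b=1576/429 c=35/143 d=-35/858
S(8) = -321/286

Δ: Δ0=3, Δ1=-1, Δ2=-8, Δ3=-1/3, Δ4=4
row 1: diag=6, rhs=-24; c'=1/6, d'=-4
row 2: denom=4−1·1/6=23/6; d'=(-42−1·-4)/(23/6)=-228/23
row 3: denom=8−1·6/23=178/23; d'=(46−1·-228/23)/(178/23)=643/89
row 4: denom=10−3·69/178=1573/178; d'=(26−3·643/89)/(1573/178)=70/143
back: M4=70/143
back: M3=643/89−69/178·70/143=1006/143
back: M2=-228/23−6/23·1006/143=-1680/143
back: M1=-4−1/6·-1680/143=-292/143
M: M0=0, M1=-292/143, M2=-1680/143, M3=1006/143, M4=70/143, M5=0
seg 0: a=-1, c=M0/2=0, d=(M1−M0)/(6·2)=-73/429, b=Δ0−h0·(2M0+M1)/6=1579/429
seg 1: a=5, c=M1/2=-146/143, d=(M2−M1)/(6·1)=-694/429, b=Δ1−h1·(2M1+M2)/6=703/429
seg 2: a=4, c=M2/2=-840/143, d=(M3−M2)/(6·1)=1343/429, b=Δ2−h2·(2M2+M3)/6=-205/39
seg 3: a=-4, c=M3/2=503/143, d=(M4−M3)/(6·3)=-4/11, b=Δ3−h3·(2M3+M4)/6=-3266/429
seg 4: a=-5, c=M4/2=35/143, d=(M5−M4)/(6·2)=-35/858, b=Δ4−h4·(2M4+M5)/6=1576/429
t_q=8 → seg 4, τ=1; S=-5+1576/429·τ+35/143·τ²+-35/858·τ³=-321/286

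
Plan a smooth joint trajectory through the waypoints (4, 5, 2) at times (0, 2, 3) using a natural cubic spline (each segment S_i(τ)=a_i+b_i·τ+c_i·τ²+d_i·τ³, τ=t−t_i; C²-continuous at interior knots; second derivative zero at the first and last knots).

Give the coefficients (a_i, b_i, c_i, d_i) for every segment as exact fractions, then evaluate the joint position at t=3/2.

Δ: Δ0=1/2, Δ1=-3
row 1: diag=6, rhs=-21; c'=1/6, d'=-7/2
back: M1=-7/2
M: M0=0, M1=-7/2, M2=0
seg 0: a=4, c=M0/2=0, d=(M1−M0)/(6·2)=-7/24, b=Δ0−h0·(2M0+M1)/6=5/3
seg 1: a=5, c=M1/2=-7/4, d=(M2−M1)/(6·1)=7/12, b=Δ1−h1·(2M1+M2)/6=-11/6
t_q=3/2 → seg 0, τ=3/2; S=4+5/3·τ+0·τ²+-7/24·τ³=353/64

  seg 0: a=4 b=5/3 c=0 d=-7/24
  seg 1: a=5 b=-11/6 c=-7/4 d=7/12
S(3/2) = 353/64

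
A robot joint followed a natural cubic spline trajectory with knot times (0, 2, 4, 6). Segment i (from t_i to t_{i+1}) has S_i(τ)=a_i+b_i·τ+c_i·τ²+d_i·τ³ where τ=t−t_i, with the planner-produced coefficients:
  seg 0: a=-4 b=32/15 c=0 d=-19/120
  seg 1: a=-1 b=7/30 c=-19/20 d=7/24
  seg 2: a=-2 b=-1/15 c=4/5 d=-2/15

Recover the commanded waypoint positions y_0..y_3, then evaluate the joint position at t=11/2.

y_0 = S_0(0) = a_0 = -4
y_1 = S_1(0) = a_1 = -1
y_2 = S_2(0) = a_2 = -2
y_3 = S_2(2) = 0
t_q=11/2 is in segment 2 (τ=3/2); S_2(τ)=-3/4

y_0=-4 y_1=-1 y_2=-2 y_3=0
S(11/2) = -3/4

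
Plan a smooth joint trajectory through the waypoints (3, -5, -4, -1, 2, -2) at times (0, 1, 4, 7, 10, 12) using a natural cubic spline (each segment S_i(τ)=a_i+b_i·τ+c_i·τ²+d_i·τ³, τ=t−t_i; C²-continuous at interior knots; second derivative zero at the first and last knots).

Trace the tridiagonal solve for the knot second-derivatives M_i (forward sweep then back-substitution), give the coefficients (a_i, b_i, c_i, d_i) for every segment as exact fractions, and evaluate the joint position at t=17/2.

  seg 0: a=3 b=-27235/2979 c=0 d=3403/2979
  seg 1: a=-5 b=-17026/2979 c=3403/993 d=-12608/26811
  seg 2: a=-4 b=6404/2979 c=-2399/2979 d=3772/26811
  seg 3: a=-1 b=3326/2979 c=1373/2979 d=-4466/26811
  seg 4: a=2 b=-1834/2979 c=-1031/993 d=1031/5958
S(17/2) = 761/662

Δ: Δ0=-8, Δ1=1/3, Δ2=1, Δ3=1, Δ4=-2
row 1: diag=8, rhs=50; c'=3/8, d'=25/4
row 2: denom=12−3·3/8=87/8; d'=(4−3·25/4)/(87/8)=-118/87
row 3: denom=12−3·8/29=324/29; d'=(0−3·-118/87)/(324/29)=59/162
row 4: denom=10−3·29/108=331/36; d'=(-18−3·59/162)/(331/36)=-2062/993
back: M4=-2062/993
back: M3=59/162−29/108·-2062/993=2746/2979
back: M2=-118/87−8/29·2746/2979=-4798/2979
back: M1=25/4−3/8·-4798/2979=6806/993
M: M0=0, M1=6806/993, M2=-4798/2979, M3=2746/2979, M4=-2062/993, M5=0
seg 0: a=3, c=M0/2=0, d=(M1−M0)/(6·1)=3403/2979, b=Δ0−h0·(2M0+M1)/6=-27235/2979
seg 1: a=-5, c=M1/2=3403/993, d=(M2−M1)/(6·3)=-12608/26811, b=Δ1−h1·(2M1+M2)/6=-17026/2979
seg 2: a=-4, c=M2/2=-2399/2979, d=(M3−M2)/(6·3)=3772/26811, b=Δ2−h2·(2M2+M3)/6=6404/2979
seg 3: a=-1, c=M3/2=1373/2979, d=(M4−M3)/(6·3)=-4466/26811, b=Δ3−h3·(2M3+M4)/6=3326/2979
seg 4: a=2, c=M4/2=-1031/993, d=(M5−M4)/(6·2)=1031/5958, b=Δ4−h4·(2M4+M5)/6=-1834/2979
t_q=17/2 → seg 3, τ=3/2; S=-1+3326/2979·τ+1373/2979·τ²+-4466/26811·τ³=761/662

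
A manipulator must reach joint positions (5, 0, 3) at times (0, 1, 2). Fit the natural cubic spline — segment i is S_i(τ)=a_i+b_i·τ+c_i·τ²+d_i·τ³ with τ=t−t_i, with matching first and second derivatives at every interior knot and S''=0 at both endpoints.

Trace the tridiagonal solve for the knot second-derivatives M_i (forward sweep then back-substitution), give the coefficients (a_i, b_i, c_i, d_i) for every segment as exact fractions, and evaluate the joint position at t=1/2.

  seg 0: a=5 b=-7 c=0 d=2
  seg 1: a=0 b=-1 c=6 d=-2
S(1/2) = 7/4

Δ: Δ0=-5, Δ1=3
row 1: diag=4, rhs=48; c'=1/4, d'=12
back: M1=12
M: M0=0, M1=12, M2=0
seg 0: a=5, c=M0/2=0, d=(M1−M0)/(6·1)=2, b=Δ0−h0·(2M0+M1)/6=-7
seg 1: a=0, c=M1/2=6, d=(M2−M1)/(6·1)=-2, b=Δ1−h1·(2M1+M2)/6=-1
t_q=1/2 → seg 0, τ=1/2; S=5+-7·τ+0·τ²+2·τ³=7/4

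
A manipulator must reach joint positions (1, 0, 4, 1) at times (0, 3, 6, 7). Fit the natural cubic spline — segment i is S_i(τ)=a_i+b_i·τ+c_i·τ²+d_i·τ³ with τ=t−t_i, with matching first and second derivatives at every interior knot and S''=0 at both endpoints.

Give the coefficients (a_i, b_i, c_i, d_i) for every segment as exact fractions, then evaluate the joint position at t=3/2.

  seg 0: a=1 b=-36/29 c=0 d=79/783
  seg 1: a=0 b=43/29 c=79/87 d=-250/783
  seg 2: a=4 b=-49/29 c=-57/29 d=19/29
S(3/2) = -121/232

Δ: Δ0=-1/3, Δ1=4/3, Δ2=-3
row 1: diag=12, rhs=10; c'=1/4, d'=5/6
row 2: denom=8−3·1/4=29/4; d'=(-26−3·5/6)/(29/4)=-114/29
back: M2=-114/29
back: M1=5/6−1/4·-114/29=158/87
M: M0=0, M1=158/87, M2=-114/29, M3=0
seg 0: a=1, c=M0/2=0, d=(M1−M0)/(6·3)=79/783, b=Δ0−h0·(2M0+M1)/6=-36/29
seg 1: a=0, c=M1/2=79/87, d=(M2−M1)/(6·3)=-250/783, b=Δ1−h1·(2M1+M2)/6=43/29
seg 2: a=4, c=M2/2=-57/29, d=(M3−M2)/(6·1)=19/29, b=Δ2−h2·(2M2+M3)/6=-49/29
t_q=3/2 → seg 0, τ=3/2; S=1+-36/29·τ+0·τ²+79/783·τ³=-121/232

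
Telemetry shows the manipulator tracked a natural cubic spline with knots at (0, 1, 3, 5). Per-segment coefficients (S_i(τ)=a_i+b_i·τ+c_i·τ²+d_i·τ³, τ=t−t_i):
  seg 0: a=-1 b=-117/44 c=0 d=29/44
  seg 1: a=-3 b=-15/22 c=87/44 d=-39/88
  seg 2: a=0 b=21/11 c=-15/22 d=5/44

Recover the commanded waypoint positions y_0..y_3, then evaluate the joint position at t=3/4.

y_0=-1 y_1=-3 y_2=0 y_3=2
S(3/4) = -7649/2816

y_0 = S_0(0) = a_0 = -1
y_1 = S_1(0) = a_1 = -3
y_2 = S_2(0) = a_2 = 0
y_3 = S_2(2) = 2
t_q=3/4 is in segment 0 (τ=3/4); S_0(τ)=-7649/2816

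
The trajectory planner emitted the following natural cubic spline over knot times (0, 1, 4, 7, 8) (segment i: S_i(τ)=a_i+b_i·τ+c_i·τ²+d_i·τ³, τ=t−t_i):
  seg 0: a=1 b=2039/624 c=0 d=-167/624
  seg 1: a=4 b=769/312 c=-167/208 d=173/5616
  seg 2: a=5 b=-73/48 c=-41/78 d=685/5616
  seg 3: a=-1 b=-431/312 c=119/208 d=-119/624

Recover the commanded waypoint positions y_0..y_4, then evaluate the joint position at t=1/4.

y_0 = S_0(0) = a_0 = 1
y_1 = S_1(0) = a_1 = 4
y_2 = S_2(0) = a_2 = 5
y_3 = S_3(0) = a_3 = -1
y_4 = S_3(1) = -2
t_q=1/4 is in segment 0 (τ=1/4); S_0(τ)=24131/13312

y_0=1 y_1=4 y_2=5 y_3=-1 y_4=-2
S(1/4) = 24131/13312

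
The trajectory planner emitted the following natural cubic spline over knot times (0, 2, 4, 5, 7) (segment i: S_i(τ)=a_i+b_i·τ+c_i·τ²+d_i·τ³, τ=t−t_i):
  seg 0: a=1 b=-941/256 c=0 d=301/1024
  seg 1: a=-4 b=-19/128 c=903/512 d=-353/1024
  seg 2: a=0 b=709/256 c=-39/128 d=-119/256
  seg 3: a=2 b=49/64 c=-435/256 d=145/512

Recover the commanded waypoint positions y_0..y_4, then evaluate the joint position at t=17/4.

y_0=1 y_1=-4 y_2=0 y_3=2 y_4=-1
S(17/4) = 10913/16384

y_0 = S_0(0) = a_0 = 1
y_1 = S_1(0) = a_1 = -4
y_2 = S_2(0) = a_2 = 0
y_3 = S_3(0) = a_3 = 2
y_4 = S_3(2) = -1
t_q=17/4 is in segment 2 (τ=1/4); S_2(τ)=10913/16384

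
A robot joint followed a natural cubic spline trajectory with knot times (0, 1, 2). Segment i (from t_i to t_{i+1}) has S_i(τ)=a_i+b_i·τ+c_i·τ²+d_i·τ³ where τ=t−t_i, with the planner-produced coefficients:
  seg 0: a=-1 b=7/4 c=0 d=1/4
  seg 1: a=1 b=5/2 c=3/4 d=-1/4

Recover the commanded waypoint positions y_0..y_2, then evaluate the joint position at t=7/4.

y_0=-1 y_1=1 y_2=4
S(7/4) = 817/256

y_0 = S_0(0) = a_0 = -1
y_1 = S_1(0) = a_1 = 1
y_2 = S_1(1) = 4
t_q=7/4 is in segment 1 (τ=3/4); S_1(τ)=817/256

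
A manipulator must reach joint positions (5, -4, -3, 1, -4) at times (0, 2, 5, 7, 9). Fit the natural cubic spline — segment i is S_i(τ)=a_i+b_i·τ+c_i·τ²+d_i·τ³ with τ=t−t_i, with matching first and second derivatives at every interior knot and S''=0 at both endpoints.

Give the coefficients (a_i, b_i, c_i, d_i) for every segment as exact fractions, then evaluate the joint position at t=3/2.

  seg 0: a=5 b=-5545/1032 c=0 d=901/4128
  seg 1: a=-4 b=-1421/516 c=901/688 d=-193/2064
  seg 2: a=-3 b=5323/2064 c=161/344 d=-3127/8256
  seg 3: a=1 b=-97/1032 c=-2483/1376 d=2483/8256
S(3/2) = -25571/11008

Δ: Δ0=-9/2, Δ1=1/3, Δ2=2, Δ3=-5/2
row 1: diag=10, rhs=29; c'=3/10, d'=29/10
row 2: denom=10−3·3/10=91/10; d'=(10−3·29/10)/(91/10)=1/7
row 3: denom=8−2·20/91=688/91; d'=(-27−2·1/7)/(688/91)=-2483/688
back: M3=-2483/688
back: M2=1/7−20/91·-2483/688=161/172
back: M1=29/10−3/10·161/172=901/344
M: M0=0, M1=901/344, M2=161/172, M3=-2483/688, M4=0
seg 0: a=5, c=M0/2=0, d=(M1−M0)/(6·2)=901/4128, b=Δ0−h0·(2M0+M1)/6=-5545/1032
seg 1: a=-4, c=M1/2=901/688, d=(M2−M1)/(6·3)=-193/2064, b=Δ1−h1·(2M1+M2)/6=-1421/516
seg 2: a=-3, c=M2/2=161/344, d=(M3−M2)/(6·2)=-3127/8256, b=Δ2−h2·(2M2+M3)/6=5323/2064
seg 3: a=1, c=M3/2=-2483/1376, d=(M4−M3)/(6·2)=2483/8256, b=Δ3−h3·(2M3+M4)/6=-97/1032
t_q=3/2 → seg 0, τ=3/2; S=5+-5545/1032·τ+0·τ²+901/4128·τ³=-25571/11008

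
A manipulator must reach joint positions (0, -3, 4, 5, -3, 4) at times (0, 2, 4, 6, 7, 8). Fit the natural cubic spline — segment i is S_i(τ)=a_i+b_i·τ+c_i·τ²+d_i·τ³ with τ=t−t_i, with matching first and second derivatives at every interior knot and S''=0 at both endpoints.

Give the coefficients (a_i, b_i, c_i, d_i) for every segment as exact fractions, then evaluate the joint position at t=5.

Δ: Δ0=-3/2, Δ1=7/2, Δ2=1/2, Δ3=-8, Δ4=7
row 1: diag=8, rhs=30; c'=1/4, d'=15/4
row 2: denom=8−2·1/4=15/2; d'=(-18−2·15/4)/(15/2)=-17/5
row 3: denom=6−2·4/15=82/15; d'=(-51−2·-17/5)/(82/15)=-663/82
row 4: denom=4−1·15/82=313/82; d'=(90−1·-663/82)/(313/82)=8043/313
back: M4=8043/313
back: M3=-663/82−15/82·8043/313=-4002/313
back: M2=-17/5−4/15·-4002/313=3/313
back: M1=15/4−1/4·3/313=1173/313
M: M0=0, M1=1173/313, M2=3/313, M3=-4002/313, M4=8043/313, M5=0
seg 0: a=0, c=M0/2=0, d=(M1−M0)/(6·2)=391/1252, b=Δ0−h0·(2M0+M1)/6=-1721/626
seg 1: a=-3, c=M1/2=1173/626, d=(M2−M1)/(6·2)=-195/626, b=Δ1−h1·(2M1+M2)/6=625/626
seg 2: a=4, c=M2/2=3/626, d=(M3−M2)/(6·2)=-1335/1252, b=Δ2−h2·(2M2+M3)/6=2977/626
seg 3: a=5, c=M3/2=-2001/313, d=(M4−M3)/(6·1)=4015/626, b=Δ3−h3·(2M3+M4)/6=-5021/626
seg 4: a=-3, c=M4/2=8043/626, d=(M5−M4)/(6·1)=-2681/626, b=Δ4−h4·(2M4+M5)/6=-490/313
t_q=5 → seg 2, τ=1; S=4+2977/626·τ+3/626·τ²+-1335/1252·τ³=9633/1252

  seg 0: a=0 b=-1721/626 c=0 d=391/1252
  seg 1: a=-3 b=625/626 c=1173/626 d=-195/626
  seg 2: a=4 b=2977/626 c=3/626 d=-1335/1252
  seg 3: a=5 b=-5021/626 c=-2001/313 d=4015/626
  seg 4: a=-3 b=-490/313 c=8043/626 d=-2681/626
S(5) = 9633/1252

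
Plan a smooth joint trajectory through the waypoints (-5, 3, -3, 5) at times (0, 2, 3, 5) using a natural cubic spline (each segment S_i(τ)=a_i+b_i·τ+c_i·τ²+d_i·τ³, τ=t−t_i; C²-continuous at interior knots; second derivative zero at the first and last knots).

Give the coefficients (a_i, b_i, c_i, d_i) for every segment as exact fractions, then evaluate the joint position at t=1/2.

  seg 0: a=-5 b=8 c=0 d=-1
  seg 1: a=3 b=-4 c=-6 d=4
  seg 2: a=-3 b=-4 c=6 d=-1
S(1/2) = -9/8

Δ: Δ0=4, Δ1=-6, Δ2=4
row 1: diag=6, rhs=-60; c'=1/6, d'=-10
row 2: denom=6−1·1/6=35/6; d'=(60−1·-10)/(35/6)=12
back: M2=12
back: M1=-10−1/6·12=-12
M: M0=0, M1=-12, M2=12, M3=0
seg 0: a=-5, c=M0/2=0, d=(M1−M0)/(6·2)=-1, b=Δ0−h0·(2M0+M1)/6=8
seg 1: a=3, c=M1/2=-6, d=(M2−M1)/(6·1)=4, b=Δ1−h1·(2M1+M2)/6=-4
seg 2: a=-3, c=M2/2=6, d=(M3−M2)/(6·2)=-1, b=Δ2−h2·(2M2+M3)/6=-4
t_q=1/2 → seg 0, τ=1/2; S=-5+8·τ+0·τ²+-1·τ³=-9/8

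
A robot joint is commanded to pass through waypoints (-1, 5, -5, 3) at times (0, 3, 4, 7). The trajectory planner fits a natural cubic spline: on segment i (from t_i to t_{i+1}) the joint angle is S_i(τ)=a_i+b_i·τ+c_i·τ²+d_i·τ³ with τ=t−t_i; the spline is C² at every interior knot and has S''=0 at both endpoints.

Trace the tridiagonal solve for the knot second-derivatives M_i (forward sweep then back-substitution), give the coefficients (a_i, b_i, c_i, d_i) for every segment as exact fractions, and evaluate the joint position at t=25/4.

Δ: Δ0=2, Δ1=-10, Δ2=8/3
row 1: diag=8, rhs=-72; c'=1/8, d'=-9
row 2: denom=8−1·1/8=63/8; d'=(76−1·-9)/(63/8)=680/63
back: M2=680/63
back: M1=-9−1/8·680/63=-652/63
M: M0=0, M1=-652/63, M2=680/63, M3=0
seg 0: a=-1, c=M0/2=0, d=(M1−M0)/(6·3)=-326/567, b=Δ0−h0·(2M0+M1)/6=452/63
seg 1: a=5, c=M1/2=-326/63, d=(M2−M1)/(6·1)=74/21, b=Δ1−h1·(2M1+M2)/6=-526/63
seg 2: a=-5, c=M2/2=340/63, d=(M3−M2)/(6·3)=-340/567, b=Δ2−h2·(2M2+M3)/6=-512/63
t_q=25/4 → seg 2, τ=9/4; S=-5+-512/63·τ+340/63·τ²+-340/567·τ³=-313/112

  seg 0: a=-1 b=452/63 c=0 d=-326/567
  seg 1: a=5 b=-526/63 c=-326/63 d=74/21
  seg 2: a=-5 b=-512/63 c=340/63 d=-340/567
S(25/4) = -313/112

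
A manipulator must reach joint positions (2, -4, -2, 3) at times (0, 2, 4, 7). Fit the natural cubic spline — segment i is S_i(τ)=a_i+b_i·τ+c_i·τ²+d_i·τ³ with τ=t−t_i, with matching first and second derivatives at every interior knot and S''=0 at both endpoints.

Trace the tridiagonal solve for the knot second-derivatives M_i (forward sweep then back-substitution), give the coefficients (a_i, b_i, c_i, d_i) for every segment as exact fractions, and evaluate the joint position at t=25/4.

  seg 0: a=2 b=-229/57 c=0 d=29/114
  seg 1: a=-4 b=-55/57 c=29/19 d=-31/114
  seg 2: a=-2 b=107/57 c=-2/19 d=2/171
S(25/4) = 1109/608

Δ: Δ0=-3, Δ1=1, Δ2=5/3
row 1: diag=8, rhs=24; c'=1/4, d'=3
row 2: denom=10−2·1/4=19/2; d'=(4−2·3)/(19/2)=-4/19
back: M2=-4/19
back: M1=3−1/4·-4/19=58/19
M: M0=0, M1=58/19, M2=-4/19, M3=0
seg 0: a=2, c=M0/2=0, d=(M1−M0)/(6·2)=29/114, b=Δ0−h0·(2M0+M1)/6=-229/57
seg 1: a=-4, c=M1/2=29/19, d=(M2−M1)/(6·2)=-31/114, b=Δ1−h1·(2M1+M2)/6=-55/57
seg 2: a=-2, c=M2/2=-2/19, d=(M3−M2)/(6·3)=2/171, b=Δ2−h2·(2M2+M3)/6=107/57
t_q=25/4 → seg 2, τ=9/4; S=-2+107/57·τ+-2/19·τ²+2/171·τ³=1109/608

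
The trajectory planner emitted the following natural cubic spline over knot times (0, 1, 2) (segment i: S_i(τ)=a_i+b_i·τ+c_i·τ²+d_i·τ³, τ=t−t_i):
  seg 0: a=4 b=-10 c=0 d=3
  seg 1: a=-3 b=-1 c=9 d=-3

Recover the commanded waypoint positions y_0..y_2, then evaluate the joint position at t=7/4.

y_0=4 y_1=-3 y_2=2
S(7/4) = 3/64

y_0 = S_0(0) = a_0 = 4
y_1 = S_1(0) = a_1 = -3
y_2 = S_1(1) = 2
t_q=7/4 is in segment 1 (τ=3/4); S_1(τ)=3/64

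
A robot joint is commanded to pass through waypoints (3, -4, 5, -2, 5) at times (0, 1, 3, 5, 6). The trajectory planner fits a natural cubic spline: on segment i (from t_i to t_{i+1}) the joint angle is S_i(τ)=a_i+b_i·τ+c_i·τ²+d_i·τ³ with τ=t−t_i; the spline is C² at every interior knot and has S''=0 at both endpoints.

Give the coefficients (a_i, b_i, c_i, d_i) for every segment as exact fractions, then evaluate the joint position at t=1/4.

Δ: Δ0=-7, Δ1=9/2, Δ2=-7/2, Δ3=7
row 1: diag=6, rhs=69; c'=1/3, d'=23/2
row 2: denom=8−2·1/3=22/3; d'=(-48−2·23/2)/(22/3)=-213/22
row 3: denom=6−2·3/11=60/11; d'=(63−2·-213/22)/(60/11)=151/10
back: M3=151/10
back: M2=-213/22−3/11·151/10=-69/5
back: M1=23/2−1/3·-69/5=161/10
M: M0=0, M1=161/10, M2=-69/5, M3=151/10, M4=0
seg 0: a=3, c=M0/2=0, d=(M1−M0)/(6·1)=161/60, b=Δ0−h0·(2M0+M1)/6=-581/60
seg 1: a=-4, c=M1/2=161/20, d=(M2−M1)/(6·2)=-299/120, b=Δ1−h1·(2M1+M2)/6=-49/30
seg 2: a=5, c=M2/2=-69/10, d=(M3−M2)/(6·2)=289/120, b=Δ2−h2·(2M2+M3)/6=2/3
seg 3: a=-2, c=M3/2=151/20, d=(M4−M3)/(6·1)=-151/60, b=Δ3−h3·(2M3+M4)/6=59/30
t_q=1/4 → seg 0, τ=1/4; S=3+-581/60·τ+0·τ²+161/60·τ³=159/256

  seg 0: a=3 b=-581/60 c=0 d=161/60
  seg 1: a=-4 b=-49/30 c=161/20 d=-299/120
  seg 2: a=5 b=2/3 c=-69/10 d=289/120
  seg 3: a=-2 b=59/30 c=151/20 d=-151/60
S(1/4) = 159/256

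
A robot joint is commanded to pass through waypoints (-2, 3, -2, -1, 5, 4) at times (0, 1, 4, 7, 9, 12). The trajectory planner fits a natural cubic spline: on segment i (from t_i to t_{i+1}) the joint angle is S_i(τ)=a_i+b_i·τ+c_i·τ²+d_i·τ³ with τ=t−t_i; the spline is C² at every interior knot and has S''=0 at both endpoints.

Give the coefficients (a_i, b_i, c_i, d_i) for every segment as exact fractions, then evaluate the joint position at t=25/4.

Δ: Δ0=5, Δ1=-5/3, Δ2=1/3, Δ3=3, Δ4=-1/3
row 1: diag=8, rhs=-40; c'=3/8, d'=-5
row 2: denom=12−3·3/8=87/8; d'=(12−3·-5)/(87/8)=72/29
row 3: denom=10−3·8/29=266/29; d'=(16−3·72/29)/(266/29)=124/133
row 4: denom=10−2·29/133=1272/133; d'=(-20−2·124/133)/(1272/133)=-727/318
back: M4=-727/318
back: M3=124/133−29/133·-727/318=455/318
back: M2=72/29−8/29·455/318=332/159
back: M1=-5−3/8·332/159=-613/106
M: M0=0, M1=-613/106, M2=332/159, M3=455/318, M4=-727/318, M5=0
seg 0: a=-2, c=M0/2=0, d=(M1−M0)/(6·1)=-613/636, b=Δ0−h0·(2M0+M1)/6=3793/636
seg 1: a=3, c=M1/2=-613/212, d=(M2−M1)/(6·3)=2503/5724, b=Δ1−h1·(2M1+M2)/6=977/318
seg 2: a=-2, c=M2/2=166/159, d=(M3−M2)/(6·3)=-209/5724, b=Δ2−h2·(2M2+M3)/6=-1571/636
seg 3: a=-1, c=M3/2=455/636, d=(M4−M3)/(6·2)=-197/636, b=Δ3−h3·(2M3+M4)/6=893/318
seg 4: a=5, c=M4/2=-727/636, d=(M5−M4)/(6·3)=727/5724, b=Δ4−h4·(2M4+M5)/6=207/106
t_q=25/4 → seg 2, τ=9/4; S=-2+-1571/636·τ+166/159·τ²+-209/5724·τ³=-36475/13568

  seg 0: a=-2 b=3793/636 c=0 d=-613/636
  seg 1: a=3 b=977/318 c=-613/212 d=2503/5724
  seg 2: a=-2 b=-1571/636 c=166/159 d=-209/5724
  seg 3: a=-1 b=893/318 c=455/636 d=-197/636
  seg 4: a=5 b=207/106 c=-727/636 d=727/5724
S(25/4) = -36475/13568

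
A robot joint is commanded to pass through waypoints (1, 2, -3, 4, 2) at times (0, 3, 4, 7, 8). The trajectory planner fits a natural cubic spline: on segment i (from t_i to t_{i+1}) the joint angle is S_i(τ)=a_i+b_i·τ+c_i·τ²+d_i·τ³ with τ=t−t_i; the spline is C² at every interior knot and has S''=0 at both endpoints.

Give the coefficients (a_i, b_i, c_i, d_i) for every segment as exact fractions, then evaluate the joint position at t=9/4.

Δ: Δ0=1/3, Δ1=-5, Δ2=7/3, Δ3=-2
row 1: diag=8, rhs=-32; c'=1/8, d'=-4
row 2: denom=8−1·1/8=63/8; d'=(44−1·-4)/(63/8)=128/21
row 3: denom=8−3·8/21=48/7; d'=(-26−3·128/21)/(48/7)=-155/24
back: M3=-155/24
back: M2=128/21−8/21·-155/24=77/9
back: M1=-4−1/8·77/9=-365/72
M: M0=0, M1=-365/72, M2=77/9, M3=-155/24, M4=0
seg 0: a=1, c=M0/2=0, d=(M1−M0)/(6·3)=-365/1296, b=Δ0−h0·(2M0+M1)/6=413/144
seg 1: a=2, c=M1/2=-365/144, d=(M2−M1)/(6·1)=109/48, b=Δ1−h1·(2M1+M2)/6=-341/72
seg 2: a=-3, c=M2/2=77/18, d=(M3−M2)/(6·3)=-1081/1296, b=Δ2−h2·(2M2+M3)/6=-431/144
seg 3: a=4, c=M3/2=-155/48, d=(M4−M3)/(6·1)=155/144, b=Δ3−h3·(2M3+M4)/6=11/72
t_q=9/4 → seg 0, τ=9/4; S=1+413/144·τ+0·τ²+-365/1296·τ³=4347/1024

  seg 0: a=1 b=413/144 c=0 d=-365/1296
  seg 1: a=2 b=-341/72 c=-365/144 d=109/48
  seg 2: a=-3 b=-431/144 c=77/18 d=-1081/1296
  seg 3: a=4 b=11/72 c=-155/48 d=155/144
S(9/4) = 4347/1024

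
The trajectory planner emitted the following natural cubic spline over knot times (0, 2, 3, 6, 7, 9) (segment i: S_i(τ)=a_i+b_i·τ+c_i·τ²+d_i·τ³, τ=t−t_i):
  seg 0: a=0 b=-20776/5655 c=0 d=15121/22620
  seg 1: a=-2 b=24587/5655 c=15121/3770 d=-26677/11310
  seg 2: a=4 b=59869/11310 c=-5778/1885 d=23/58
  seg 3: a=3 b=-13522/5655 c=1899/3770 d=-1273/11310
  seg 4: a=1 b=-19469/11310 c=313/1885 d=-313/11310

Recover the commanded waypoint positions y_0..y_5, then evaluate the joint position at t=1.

y_0 = S_0(0) = a_0 = 0
y_1 = S_1(0) = a_1 = -2
y_2 = S_2(0) = a_2 = 4
y_3 = S_3(0) = a_3 = 3
y_4 = S_4(0) = a_4 = 1
y_5 = S_4(2) = -2
t_q=1 is in segment 0 (τ=1); S_0(τ)=-22661/7540

y_0=0 y_1=-2 y_2=4 y_3=3 y_4=1 y_5=-2
S(1) = -22661/7540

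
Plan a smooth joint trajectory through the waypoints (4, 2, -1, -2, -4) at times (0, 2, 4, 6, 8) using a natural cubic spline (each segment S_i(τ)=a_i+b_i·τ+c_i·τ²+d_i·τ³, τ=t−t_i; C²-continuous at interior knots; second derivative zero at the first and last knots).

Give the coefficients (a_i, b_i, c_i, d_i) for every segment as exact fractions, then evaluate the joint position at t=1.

Δ: Δ0=-1, Δ1=-3/2, Δ2=-1/2, Δ3=-1
row 1: diag=8, rhs=-3; c'=1/4, d'=-3/8
row 2: denom=8−2·1/4=15/2; d'=(6−2·-3/8)/(15/2)=9/10
row 3: denom=8−2·4/15=112/15; d'=(-3−2·9/10)/(112/15)=-9/14
back: M3=-9/14
back: M2=9/10−4/15·-9/14=15/14
back: M1=-3/8−1/4·15/14=-9/14
M: M0=0, M1=-9/14, M2=15/14, M3=-9/14, M4=0
seg 0: a=4, c=M0/2=0, d=(M1−M0)/(6·2)=-3/56, b=Δ0−h0·(2M0+M1)/6=-11/14
seg 1: a=2, c=M1/2=-9/28, d=(M2−M1)/(6·2)=1/7, b=Δ1−h1·(2M1+M2)/6=-10/7
seg 2: a=-1, c=M2/2=15/28, d=(M3−M2)/(6·2)=-1/7, b=Δ2−h2·(2M2+M3)/6=-1
seg 3: a=-2, c=M3/2=-9/28, d=(M4−M3)/(6·2)=3/56, b=Δ3−h3·(2M3+M4)/6=-4/7
t_q=1 → seg 0, τ=1; S=4+-11/14·τ+0·τ²+-3/56·τ³=177/56

  seg 0: a=4 b=-11/14 c=0 d=-3/56
  seg 1: a=2 b=-10/7 c=-9/28 d=1/7
  seg 2: a=-1 b=-1 c=15/28 d=-1/7
  seg 3: a=-2 b=-4/7 c=-9/28 d=3/56
S(1) = 177/56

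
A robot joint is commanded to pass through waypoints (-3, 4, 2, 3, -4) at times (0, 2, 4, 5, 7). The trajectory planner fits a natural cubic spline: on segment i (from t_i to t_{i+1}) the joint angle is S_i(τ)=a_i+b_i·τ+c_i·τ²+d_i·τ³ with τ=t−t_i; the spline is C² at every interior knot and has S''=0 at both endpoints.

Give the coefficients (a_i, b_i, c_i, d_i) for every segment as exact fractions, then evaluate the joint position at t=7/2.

  seg 0: a=-3 b=1277/256 c=0 d=-381/1024
  seg 1: a=4 b=67/128 c=-1143/512 d=753/1024
  seg 2: a=2 b=107/256 c=279/128 d=-409/256
  seg 3: a=3 b=-1/64 c=-669/256 d=223/512
S(7/2) = 18383/8192

Δ: Δ0=7/2, Δ1=-1, Δ2=1, Δ3=-7/2
row 1: diag=8, rhs=-27; c'=1/4, d'=-27/8
row 2: denom=6−2·1/4=11/2; d'=(12−2·-27/8)/(11/2)=75/22
row 3: denom=6−1·2/11=64/11; d'=(-27−1·75/22)/(64/11)=-669/128
back: M3=-669/128
back: M2=75/22−2/11·-669/128=279/64
back: M1=-27/8−1/4·279/64=-1143/256
M: M0=0, M1=-1143/256, M2=279/64, M3=-669/128, M4=0
seg 0: a=-3, c=M0/2=0, d=(M1−M0)/(6·2)=-381/1024, b=Δ0−h0·(2M0+M1)/6=1277/256
seg 1: a=4, c=M1/2=-1143/512, d=(M2−M1)/(6·2)=753/1024, b=Δ1−h1·(2M1+M2)/6=67/128
seg 2: a=2, c=M2/2=279/128, d=(M3−M2)/(6·1)=-409/256, b=Δ2−h2·(2M2+M3)/6=107/256
seg 3: a=3, c=M3/2=-669/256, d=(M4−M3)/(6·2)=223/512, b=Δ3−h3·(2M3+M4)/6=-1/64
t_q=7/2 → seg 1, τ=3/2; S=4+67/128·τ+-1143/512·τ²+753/1024·τ³=18383/8192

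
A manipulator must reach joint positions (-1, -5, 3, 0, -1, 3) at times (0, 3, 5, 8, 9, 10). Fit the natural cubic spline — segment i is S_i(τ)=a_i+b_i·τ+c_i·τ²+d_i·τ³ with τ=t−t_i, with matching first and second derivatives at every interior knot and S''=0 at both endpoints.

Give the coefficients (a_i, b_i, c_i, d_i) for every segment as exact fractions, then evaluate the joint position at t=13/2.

Δ: Δ0=-4/3, Δ1=4, Δ2=-1, Δ3=-1, Δ4=4
row 1: diag=10, rhs=32; c'=1/5, d'=16/5
row 2: denom=10−2·1/5=48/5; d'=(-30−2·16/5)/(48/5)=-91/24
row 3: denom=8−3·5/16=113/16; d'=(0−3·-91/24)/(113/16)=182/113
row 4: denom=4−1·16/113=436/113; d'=(30−1·182/113)/(436/113)=802/109
back: M4=802/109
back: M3=182/113−16/113·802/109=62/109
back: M2=-91/24−5/16·62/109=-1298/327
back: M1=16/5−1/5·-1298/327=1306/327
M: M0=0, M1=1306/327, M2=-1298/327, M3=62/109, M4=802/109, M5=0
seg 0: a=-1, c=M0/2=0, d=(M1−M0)/(6·3)=653/2943, b=Δ0−h0·(2M0+M1)/6=-363/109
seg 1: a=-5, c=M1/2=653/327, d=(M2−M1)/(6·2)=-217/327, b=Δ1−h1·(2M1+M2)/6=290/109
seg 2: a=3, c=M2/2=-649/327, d=(M3−M2)/(6·3)=742/2943, b=Δ2−h2·(2M2+M3)/6=878/327
seg 3: a=0, c=M3/2=31/109, d=(M4−M3)/(6·1)=370/327, b=Δ3−h3·(2M3+M4)/6=-790/327
seg 4: a=-1, c=M4/2=401/109, d=(M5−M4)/(6·1)=-401/327, b=Δ4−h4·(2M4+M5)/6=506/327
t_q=13/2 → seg 2, τ=3/2; S=3+878/327·τ+-649/327·τ²+742/2943·τ³=372/109

  seg 0: a=-1 b=-363/109 c=0 d=653/2943
  seg 1: a=-5 b=290/109 c=653/327 d=-217/327
  seg 2: a=3 b=878/327 c=-649/327 d=742/2943
  seg 3: a=0 b=-790/327 c=31/109 d=370/327
  seg 4: a=-1 b=506/327 c=401/109 d=-401/327
S(13/2) = 372/109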